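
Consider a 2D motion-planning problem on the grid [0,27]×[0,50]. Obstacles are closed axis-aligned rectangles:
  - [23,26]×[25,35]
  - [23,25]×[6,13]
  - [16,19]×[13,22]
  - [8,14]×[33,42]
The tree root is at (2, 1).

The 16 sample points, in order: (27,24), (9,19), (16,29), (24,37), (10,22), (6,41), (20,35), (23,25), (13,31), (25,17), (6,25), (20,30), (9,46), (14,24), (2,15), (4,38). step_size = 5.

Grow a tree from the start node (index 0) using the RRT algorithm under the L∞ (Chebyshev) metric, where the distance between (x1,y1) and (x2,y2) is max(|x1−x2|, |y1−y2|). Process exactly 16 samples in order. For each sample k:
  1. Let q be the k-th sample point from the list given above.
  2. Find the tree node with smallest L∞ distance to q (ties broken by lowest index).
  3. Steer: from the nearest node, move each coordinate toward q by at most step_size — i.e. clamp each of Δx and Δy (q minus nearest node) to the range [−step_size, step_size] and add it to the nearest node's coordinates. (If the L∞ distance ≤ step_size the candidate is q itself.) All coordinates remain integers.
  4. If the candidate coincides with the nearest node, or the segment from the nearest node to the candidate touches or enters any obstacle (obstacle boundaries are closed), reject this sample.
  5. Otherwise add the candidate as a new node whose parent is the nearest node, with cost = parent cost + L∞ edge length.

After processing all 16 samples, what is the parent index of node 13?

Parent of node 13: 2

1. q=(27,24) nearest=0 d=25 new=(7,6) → add node 1 parent=0 cost=5
2. q=(9,19) nearest=1 d=13 new=(9,11) → add node 2 parent=1 cost=10
3. q=(16,29) nearest=2 d=18 new=(14,16) → add node 3 parent=2 cost=15
4. q=(24,37) nearest=3 d=21 new=(19,21) → blocked by [16,19]×[13,22], reject
5. q=(10,22) nearest=3 d=6 new=(10,21) → add node 4 parent=3 cost=20
6. q=(6,41) nearest=4 d=20 new=(6,26) → add node 5 parent=4 cost=25
7. q=(20,35) nearest=4 d=14 new=(15,26) → add node 6 parent=4 cost=25
8. q=(23,25) nearest=6 d=8 new=(20,25) → add node 7 parent=6 cost=30
9. q=(13,31) nearest=6 d=5 new=(13,31) → add node 8 parent=6 cost=30
10. q=(25,17) nearest=7 d=8 new=(25,20) → add node 9 parent=7 cost=35
11. q=(6,25) nearest=5 d=1 new=(6,25) → add node 10 parent=5 cost=26
12. q=(20,30) nearest=6 d=5 new=(20,30) → add node 11 parent=6 cost=30
13. q=(9,46) nearest=8 d=15 new=(9,36) → blocked by [8,14]×[33,42], reject
14. q=(14,24) nearest=6 d=2 new=(14,24) → add node 12 parent=6 cost=27
15. q=(2,15) nearest=2 d=7 new=(4,15) → add node 13 parent=2 cost=15
16. q=(4,38) nearest=8 d=9 new=(8,36) → blocked by [8,14]×[33,42], reject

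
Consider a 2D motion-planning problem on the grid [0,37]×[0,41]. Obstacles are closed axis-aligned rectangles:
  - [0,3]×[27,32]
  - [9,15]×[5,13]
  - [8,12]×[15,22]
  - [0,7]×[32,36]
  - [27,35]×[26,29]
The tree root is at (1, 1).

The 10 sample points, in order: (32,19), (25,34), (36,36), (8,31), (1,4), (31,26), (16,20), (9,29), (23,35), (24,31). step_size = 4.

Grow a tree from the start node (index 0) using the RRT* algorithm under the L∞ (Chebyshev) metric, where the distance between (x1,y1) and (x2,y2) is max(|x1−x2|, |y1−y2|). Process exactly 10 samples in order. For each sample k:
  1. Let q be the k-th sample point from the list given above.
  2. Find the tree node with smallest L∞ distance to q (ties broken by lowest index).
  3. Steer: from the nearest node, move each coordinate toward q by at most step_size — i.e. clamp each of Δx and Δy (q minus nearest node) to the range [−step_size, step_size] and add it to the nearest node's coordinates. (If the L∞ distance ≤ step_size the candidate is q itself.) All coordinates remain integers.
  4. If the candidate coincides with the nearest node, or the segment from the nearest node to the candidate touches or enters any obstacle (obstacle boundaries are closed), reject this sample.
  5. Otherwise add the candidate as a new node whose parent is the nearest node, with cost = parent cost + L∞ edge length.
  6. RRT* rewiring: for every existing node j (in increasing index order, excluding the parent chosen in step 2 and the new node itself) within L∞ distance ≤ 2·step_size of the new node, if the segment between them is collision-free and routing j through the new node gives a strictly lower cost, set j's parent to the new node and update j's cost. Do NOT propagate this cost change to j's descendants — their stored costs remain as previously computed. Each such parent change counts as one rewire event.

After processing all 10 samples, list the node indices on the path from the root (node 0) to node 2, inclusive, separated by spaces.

1. q=(32,19) nearest=0 d=31 new=(5,5) → add node 1 parent=0 cost=4
2. q=(25,34) nearest=1 d=29 new=(9,9) → blocked by [9,15]×[5,13], reject
3. q=(36,36) nearest=1 d=31 new=(9,9) → blocked by [9,15]×[5,13], reject
4. q=(8,31) nearest=1 d=26 new=(8,9) → add node 2 parent=1 cost=8
5. q=(1,4) nearest=0 d=3 new=(1,4) → add node 3 parent=0 cost=3
6. q=(31,26) nearest=2 d=23 new=(12,13) → blocked by [9,15]×[5,13], reject
7. q=(16,20) nearest=2 d=11 new=(12,13) → blocked by [9,15]×[5,13], reject
8. q=(9,29) nearest=2 d=20 new=(9,13) → blocked by [9,15]×[5,13], reject
9. q=(23,35) nearest=2 d=26 new=(12,13) → blocked by [9,15]×[5,13], reject
10. q=(24,31) nearest=2 d=22 new=(12,13) → blocked by [9,15]×[5,13], reject

Path: 0 1 2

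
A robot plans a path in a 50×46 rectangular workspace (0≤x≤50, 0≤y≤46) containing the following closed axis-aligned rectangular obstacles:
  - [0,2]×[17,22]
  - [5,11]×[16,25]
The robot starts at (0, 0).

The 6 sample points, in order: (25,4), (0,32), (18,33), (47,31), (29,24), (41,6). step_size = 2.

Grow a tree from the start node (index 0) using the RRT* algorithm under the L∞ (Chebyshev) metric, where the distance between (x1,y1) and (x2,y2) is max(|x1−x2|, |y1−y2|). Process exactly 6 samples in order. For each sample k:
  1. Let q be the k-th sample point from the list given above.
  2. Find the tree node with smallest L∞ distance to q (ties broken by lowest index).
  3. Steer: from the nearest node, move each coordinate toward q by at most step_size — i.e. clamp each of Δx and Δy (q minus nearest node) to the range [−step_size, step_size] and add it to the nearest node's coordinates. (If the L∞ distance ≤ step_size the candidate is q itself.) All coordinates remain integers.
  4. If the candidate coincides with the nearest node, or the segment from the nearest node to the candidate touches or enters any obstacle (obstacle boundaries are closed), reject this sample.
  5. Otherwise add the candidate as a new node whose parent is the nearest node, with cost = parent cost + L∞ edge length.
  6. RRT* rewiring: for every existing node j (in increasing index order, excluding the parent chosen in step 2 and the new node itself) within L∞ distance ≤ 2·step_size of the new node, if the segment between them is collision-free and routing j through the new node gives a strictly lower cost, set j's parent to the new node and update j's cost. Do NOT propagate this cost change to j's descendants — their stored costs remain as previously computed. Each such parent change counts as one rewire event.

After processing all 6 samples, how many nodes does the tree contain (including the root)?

1. q=(25,4) nearest=0 d=25 new=(2,2) → add node 1 parent=0 cost=2
2. q=(0,32) nearest=1 d=30 new=(0,4) → add node 2 parent=1 cost=4
3. q=(18,33) nearest=2 d=29 new=(2,6) → add node 3 parent=2 cost=6
4. q=(47,31) nearest=1 d=45 new=(4,4) → add node 4 parent=1 cost=4
5. q=(29,24) nearest=4 d=25 new=(6,6) → add node 5 parent=4 cost=6
6. q=(41,6) nearest=5 d=35 new=(8,6) → add node 6 parent=5 cost=8

Node count: 7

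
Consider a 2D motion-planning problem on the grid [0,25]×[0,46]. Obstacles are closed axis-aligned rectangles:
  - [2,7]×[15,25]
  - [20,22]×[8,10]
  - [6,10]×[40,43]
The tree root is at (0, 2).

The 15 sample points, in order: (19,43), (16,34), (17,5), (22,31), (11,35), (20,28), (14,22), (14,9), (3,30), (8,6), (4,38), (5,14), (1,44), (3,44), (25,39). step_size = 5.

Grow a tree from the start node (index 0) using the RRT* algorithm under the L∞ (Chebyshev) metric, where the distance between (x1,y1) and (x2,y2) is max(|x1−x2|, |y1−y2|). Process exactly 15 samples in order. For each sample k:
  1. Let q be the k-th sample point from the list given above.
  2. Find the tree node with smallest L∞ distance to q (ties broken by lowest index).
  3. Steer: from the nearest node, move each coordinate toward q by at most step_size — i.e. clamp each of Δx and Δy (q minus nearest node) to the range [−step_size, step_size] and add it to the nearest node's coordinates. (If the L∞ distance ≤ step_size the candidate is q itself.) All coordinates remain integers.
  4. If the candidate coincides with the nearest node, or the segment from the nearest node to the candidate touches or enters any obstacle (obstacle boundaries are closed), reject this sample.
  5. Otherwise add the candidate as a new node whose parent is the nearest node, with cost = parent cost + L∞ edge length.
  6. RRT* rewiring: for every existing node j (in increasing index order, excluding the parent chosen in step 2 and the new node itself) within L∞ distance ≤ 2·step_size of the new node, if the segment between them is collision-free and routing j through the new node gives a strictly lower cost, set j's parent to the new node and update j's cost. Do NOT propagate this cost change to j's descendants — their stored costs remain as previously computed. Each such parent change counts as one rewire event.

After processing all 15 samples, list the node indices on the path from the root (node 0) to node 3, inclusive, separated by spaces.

Path: 0 1 2 3

1. q=(19,43) nearest=0 d=41 new=(5,7) → add node 1 parent=0 cost=5
2. q=(16,34) nearest=1 d=27 new=(10,12) → add node 2 parent=1 cost=10
3. q=(17,5) nearest=2 d=7 new=(15,7) → add node 3 parent=2 cost=15
4. q=(22,31) nearest=2 d=19 new=(15,17) → add node 4 parent=2 cost=15
5. q=(11,35) nearest=4 d=18 new=(11,22) → add node 5 parent=4 cost=20
6. q=(20,28) nearest=5 d=9 new=(16,27) → add node 6 parent=5 cost=25
7. q=(14,22) nearest=5 d=3 new=(14,22) → add node 7 parent=5 cost=23
8. q=(14,9) nearest=3 d=2 new=(14,9) → add node 8 parent=3 cost=17
9. q=(3,30) nearest=5 d=8 new=(6,27) → add node 9 parent=5 cost=25
10. q=(8,6) nearest=1 d=3 new=(8,6) → add node 10 parent=1 cost=8; rewire 8→10 (14<17)
11. q=(4,38) nearest=9 d=11 new=(4,32) → add node 11 parent=9 cost=30
12. q=(5,14) nearest=2 d=5 new=(5,14) → add node 12 parent=2 cost=15
13. q=(1,44) nearest=11 d=12 new=(1,37) → add node 13 parent=11 cost=35
14. q=(3,44) nearest=13 d=7 new=(3,42) → add node 14 parent=13 cost=40
15. q=(25,39) nearest=6 d=12 new=(21,32) → add node 15 parent=6 cost=30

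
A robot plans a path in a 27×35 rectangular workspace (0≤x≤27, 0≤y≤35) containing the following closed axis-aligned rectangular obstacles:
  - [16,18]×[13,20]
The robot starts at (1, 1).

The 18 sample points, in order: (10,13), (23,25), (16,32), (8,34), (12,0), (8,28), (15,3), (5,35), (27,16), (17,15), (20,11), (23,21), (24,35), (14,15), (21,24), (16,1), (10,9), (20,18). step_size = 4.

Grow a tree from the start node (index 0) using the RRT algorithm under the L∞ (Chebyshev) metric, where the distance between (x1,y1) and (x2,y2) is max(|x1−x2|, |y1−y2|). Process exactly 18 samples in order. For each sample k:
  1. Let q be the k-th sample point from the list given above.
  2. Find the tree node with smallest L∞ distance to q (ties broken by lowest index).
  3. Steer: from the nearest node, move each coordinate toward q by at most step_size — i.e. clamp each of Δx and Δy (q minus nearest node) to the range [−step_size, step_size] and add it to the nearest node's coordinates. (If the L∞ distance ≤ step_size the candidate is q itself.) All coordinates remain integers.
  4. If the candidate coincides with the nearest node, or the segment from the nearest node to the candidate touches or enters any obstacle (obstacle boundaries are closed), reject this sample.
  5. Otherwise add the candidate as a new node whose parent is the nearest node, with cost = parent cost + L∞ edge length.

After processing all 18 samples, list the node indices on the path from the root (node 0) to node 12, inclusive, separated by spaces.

Path: 0 1 2 3 4 6 10 12

1. q=(10,13) nearest=0 d=12 new=(5,5) → add node 1 parent=0 cost=4
2. q=(23,25) nearest=1 d=20 new=(9,9) → add node 2 parent=1 cost=8
3. q=(16,32) nearest=2 d=23 new=(13,13) → add node 3 parent=2 cost=12
4. q=(8,34) nearest=3 d=21 new=(9,17) → add node 4 parent=3 cost=16
5. q=(12,0) nearest=1 d=7 new=(9,1) → add node 5 parent=1 cost=8
6. q=(8,28) nearest=4 d=11 new=(8,21) → add node 6 parent=4 cost=20
7. q=(15,3) nearest=2 d=6 new=(13,5) → add node 7 parent=2 cost=12
8. q=(5,35) nearest=6 d=14 new=(5,25) → add node 8 parent=6 cost=24
9. q=(27,16) nearest=3 d=14 new=(17,16) → blocked by [16,18]×[13,20], reject
10. q=(17,15) nearest=3 d=4 new=(17,15) → blocked by [16,18]×[13,20], reject
11. q=(20,11) nearest=3 d=7 new=(17,11) → add node 9 parent=3 cost=16
12. q=(23,21) nearest=3 d=10 new=(17,17) → blocked by [16,18]×[13,20], reject
13. q=(24,35) nearest=6 d=16 new=(12,25) → add node 10 parent=6 cost=24
14. q=(14,15) nearest=3 d=2 new=(14,15) → add node 11 parent=3 cost=14
15. q=(21,24) nearest=10 d=9 new=(16,24) → add node 12 parent=10 cost=28
16. q=(16,1) nearest=7 d=4 new=(16,1) → add node 13 parent=7 cost=16
17. q=(10,9) nearest=2 d=1 new=(10,9) → add node 14 parent=2 cost=9
18. q=(20,18) nearest=11 d=6 new=(18,18) → blocked by [16,18]×[13,20], reject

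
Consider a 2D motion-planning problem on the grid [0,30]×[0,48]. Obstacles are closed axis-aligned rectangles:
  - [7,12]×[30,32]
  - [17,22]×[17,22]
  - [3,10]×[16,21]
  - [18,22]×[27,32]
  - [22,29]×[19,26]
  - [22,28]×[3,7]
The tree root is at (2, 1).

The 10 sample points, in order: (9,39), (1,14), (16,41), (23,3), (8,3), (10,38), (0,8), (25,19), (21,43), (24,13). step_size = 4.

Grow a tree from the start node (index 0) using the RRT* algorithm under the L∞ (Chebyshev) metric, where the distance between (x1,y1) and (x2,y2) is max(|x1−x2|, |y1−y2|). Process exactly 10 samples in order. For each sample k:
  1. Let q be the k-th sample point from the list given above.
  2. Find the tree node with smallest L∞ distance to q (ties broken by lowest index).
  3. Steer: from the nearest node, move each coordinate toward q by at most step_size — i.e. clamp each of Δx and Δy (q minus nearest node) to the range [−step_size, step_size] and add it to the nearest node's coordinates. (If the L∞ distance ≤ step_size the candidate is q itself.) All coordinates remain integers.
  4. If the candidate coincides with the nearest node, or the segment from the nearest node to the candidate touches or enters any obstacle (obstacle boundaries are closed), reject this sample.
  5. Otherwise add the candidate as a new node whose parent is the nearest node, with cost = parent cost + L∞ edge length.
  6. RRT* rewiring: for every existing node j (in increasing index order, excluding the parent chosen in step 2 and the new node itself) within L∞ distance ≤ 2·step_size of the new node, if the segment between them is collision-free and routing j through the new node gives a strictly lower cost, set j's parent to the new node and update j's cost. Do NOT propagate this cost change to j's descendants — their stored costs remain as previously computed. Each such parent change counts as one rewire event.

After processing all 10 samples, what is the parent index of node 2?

Parent of node 2: 1

1. q=(9,39) nearest=0 d=38 new=(6,5) → add node 1 parent=0 cost=4
2. q=(1,14) nearest=1 d=9 new=(2,9) → add node 2 parent=1 cost=8
3. q=(16,41) nearest=2 d=32 new=(6,13) → add node 3 parent=2 cost=12
4. q=(23,3) nearest=1 d=17 new=(10,3) → add node 4 parent=1 cost=8
5. q=(8,3) nearest=1 d=2 new=(8,3) → add node 5 parent=1 cost=6
6. q=(10,38) nearest=3 d=25 new=(10,17) → blocked by [3,10]×[16,21], reject
7. q=(0,8) nearest=2 d=2 new=(0,8) → add node 6 parent=2 cost=10
8. q=(25,19) nearest=4 d=16 new=(14,7) → add node 7 parent=4 cost=12
9. q=(21,43) nearest=3 d=30 new=(10,17) → blocked by [3,10]×[16,21], reject
10. q=(24,13) nearest=7 d=10 new=(18,11) → add node 8 parent=7 cost=16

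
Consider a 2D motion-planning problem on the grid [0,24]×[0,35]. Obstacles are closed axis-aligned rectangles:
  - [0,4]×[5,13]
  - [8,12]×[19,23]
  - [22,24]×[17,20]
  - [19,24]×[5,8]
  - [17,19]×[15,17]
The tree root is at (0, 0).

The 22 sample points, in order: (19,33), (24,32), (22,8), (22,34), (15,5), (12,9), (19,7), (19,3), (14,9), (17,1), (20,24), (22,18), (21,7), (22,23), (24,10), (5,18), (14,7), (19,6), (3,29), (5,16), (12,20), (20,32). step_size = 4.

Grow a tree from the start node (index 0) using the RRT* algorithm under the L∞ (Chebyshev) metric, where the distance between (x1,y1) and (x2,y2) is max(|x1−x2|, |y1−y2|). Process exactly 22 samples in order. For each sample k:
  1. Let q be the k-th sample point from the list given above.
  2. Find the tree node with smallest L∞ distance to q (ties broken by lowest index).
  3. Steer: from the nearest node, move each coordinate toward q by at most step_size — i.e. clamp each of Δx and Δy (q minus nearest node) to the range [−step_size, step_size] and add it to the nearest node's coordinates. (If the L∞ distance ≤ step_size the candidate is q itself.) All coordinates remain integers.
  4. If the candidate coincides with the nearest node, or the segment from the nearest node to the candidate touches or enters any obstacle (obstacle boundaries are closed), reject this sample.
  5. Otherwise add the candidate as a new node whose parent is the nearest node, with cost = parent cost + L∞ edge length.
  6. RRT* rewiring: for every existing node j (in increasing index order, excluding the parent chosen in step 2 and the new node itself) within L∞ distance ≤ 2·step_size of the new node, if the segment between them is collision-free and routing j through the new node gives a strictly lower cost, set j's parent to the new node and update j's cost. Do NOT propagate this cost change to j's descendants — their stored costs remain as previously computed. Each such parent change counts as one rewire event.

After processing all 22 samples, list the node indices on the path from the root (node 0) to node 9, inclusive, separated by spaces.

Path: 0 1 2 3 12 9

1. q=(19,33) nearest=0 d=33 new=(4,4) → add node 1 parent=0 cost=4
2. q=(24,32) nearest=1 d=28 new=(8,8) → add node 2 parent=1 cost=8
3. q=(22,8) nearest=2 d=14 new=(12,8) → add node 3 parent=2 cost=12
4. q=(22,34) nearest=2 d=26 new=(12,12) → add node 4 parent=2 cost=12
5. q=(15,5) nearest=3 d=3 new=(15,5) → add node 5 parent=3 cost=15
6. q=(12,9) nearest=3 d=1 new=(12,9) → add node 6 parent=3 cost=13
7. q=(19,7) nearest=5 d=4 new=(19,7) → blocked by [19,24]×[5,8], reject
8. q=(19,3) nearest=5 d=4 new=(19,3) → add node 7 parent=5 cost=19
9. q=(14,9) nearest=3 d=2 new=(14,9) → add node 8 parent=3 cost=14
10. q=(17,1) nearest=7 d=2 new=(17,1) → add node 9 parent=7 cost=21
11. q=(20,24) nearest=4 d=12 new=(16,16) → add node 10 parent=4 cost=16
12. q=(22,18) nearest=10 d=6 new=(20,18) → blocked by [17,19]×[15,17], reject
13. q=(21,7) nearest=7 d=4 new=(21,7) → blocked by [19,24]×[5,8], reject
14. q=(22,23) nearest=10 d=7 new=(20,20) → blocked by [17,19]×[15,17], reject
15. q=(24,10) nearest=7 d=7 new=(23,7) → blocked by [19,24]×[5,8], reject
16. q=(5,18) nearest=4 d=7 new=(8,16) → add node 11 parent=4 cost=16
17. q=(14,7) nearest=3 d=2 new=(14,7) → add node 12 parent=3 cost=14; rewire 9→12 (20<21)
18. q=(19,6) nearest=7 d=3 new=(19,6) → blocked by [19,24]×[5,8], reject
19. q=(3,29) nearest=10 d=13 new=(12,20) → blocked by [8,12]×[19,23], reject
20. q=(5,16) nearest=11 d=3 new=(5,16) → add node 13 parent=11 cost=19
21. q=(12,20) nearest=10 d=4 new=(12,20) → blocked by [8,12]×[19,23], reject
22. q=(20,32) nearest=10 d=16 new=(20,20) → blocked by [17,19]×[15,17], reject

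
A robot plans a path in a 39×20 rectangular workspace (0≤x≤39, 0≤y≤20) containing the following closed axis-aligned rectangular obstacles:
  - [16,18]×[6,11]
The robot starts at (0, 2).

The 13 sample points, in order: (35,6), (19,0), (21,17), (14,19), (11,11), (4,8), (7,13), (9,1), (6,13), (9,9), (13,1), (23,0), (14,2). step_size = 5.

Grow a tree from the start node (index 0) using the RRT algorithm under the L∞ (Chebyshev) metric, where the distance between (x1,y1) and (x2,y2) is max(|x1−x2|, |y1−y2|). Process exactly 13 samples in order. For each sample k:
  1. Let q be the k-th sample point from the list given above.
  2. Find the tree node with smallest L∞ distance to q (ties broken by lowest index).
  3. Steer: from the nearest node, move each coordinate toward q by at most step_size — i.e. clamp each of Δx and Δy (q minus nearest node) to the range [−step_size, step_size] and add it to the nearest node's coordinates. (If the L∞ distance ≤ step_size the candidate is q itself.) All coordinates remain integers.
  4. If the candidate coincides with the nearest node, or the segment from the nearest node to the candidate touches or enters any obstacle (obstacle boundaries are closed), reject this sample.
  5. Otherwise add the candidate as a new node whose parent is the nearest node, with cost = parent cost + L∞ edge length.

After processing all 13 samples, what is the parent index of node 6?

Parent of node 6: 1

1. q=(35,6) nearest=0 d=35 new=(5,6) → add node 1 parent=0 cost=5
2. q=(19,0) nearest=1 d=14 new=(10,1) → add node 2 parent=1 cost=10
3. q=(21,17) nearest=1 d=16 new=(10,11) → add node 3 parent=1 cost=10
4. q=(14,19) nearest=3 d=8 new=(14,16) → add node 4 parent=3 cost=15
5. q=(11,11) nearest=3 d=1 new=(11,11) → add node 5 parent=3 cost=11
6. q=(4,8) nearest=1 d=2 new=(4,8) → add node 6 parent=1 cost=7
7. q=(7,13) nearest=3 d=3 new=(7,13) → add node 7 parent=3 cost=13
8. q=(9,1) nearest=2 d=1 new=(9,1) → add node 8 parent=2 cost=11
9. q=(6,13) nearest=7 d=1 new=(6,13) → add node 9 parent=7 cost=14
10. q=(9,9) nearest=3 d=2 new=(9,9) → add node 10 parent=3 cost=12
11. q=(13,1) nearest=2 d=3 new=(13,1) → add node 11 parent=2 cost=13
12. q=(23,0) nearest=11 d=10 new=(18,0) → add node 12 parent=11 cost=18
13. q=(14,2) nearest=11 d=1 new=(14,2) → add node 13 parent=11 cost=14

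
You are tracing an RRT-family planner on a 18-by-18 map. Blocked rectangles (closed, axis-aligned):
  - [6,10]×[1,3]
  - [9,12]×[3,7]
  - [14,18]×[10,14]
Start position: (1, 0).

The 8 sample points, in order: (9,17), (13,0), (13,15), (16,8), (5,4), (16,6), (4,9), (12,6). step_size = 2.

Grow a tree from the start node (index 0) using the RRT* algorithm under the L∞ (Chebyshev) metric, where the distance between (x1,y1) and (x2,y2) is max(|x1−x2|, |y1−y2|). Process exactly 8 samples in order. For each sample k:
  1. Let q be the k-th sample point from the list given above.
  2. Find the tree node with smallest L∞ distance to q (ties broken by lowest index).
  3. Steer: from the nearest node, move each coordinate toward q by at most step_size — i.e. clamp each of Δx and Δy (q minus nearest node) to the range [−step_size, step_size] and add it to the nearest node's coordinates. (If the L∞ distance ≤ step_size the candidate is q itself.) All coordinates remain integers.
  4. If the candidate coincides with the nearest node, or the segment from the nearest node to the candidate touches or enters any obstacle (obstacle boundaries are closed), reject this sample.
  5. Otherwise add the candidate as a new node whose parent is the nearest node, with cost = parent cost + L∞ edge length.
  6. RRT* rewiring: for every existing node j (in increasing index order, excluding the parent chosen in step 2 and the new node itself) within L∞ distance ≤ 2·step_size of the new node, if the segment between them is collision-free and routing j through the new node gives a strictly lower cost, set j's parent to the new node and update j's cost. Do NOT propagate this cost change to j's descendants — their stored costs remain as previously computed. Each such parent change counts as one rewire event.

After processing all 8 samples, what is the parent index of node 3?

Parent of node 3: 1

1. q=(9,17) nearest=0 d=17 new=(3,2) → add node 1 parent=0 cost=2
2. q=(13,0) nearest=1 d=10 new=(5,0) → add node 2 parent=1 cost=4
3. q=(13,15) nearest=1 d=13 new=(5,4) → add node 3 parent=1 cost=4
4. q=(16,8) nearest=2 d=11 new=(7,2) → blocked by [6,10]×[1,3], reject
5. q=(5,4) nearest=3 d=0 → coincident, reject
6. q=(16,6) nearest=2 d=11 new=(7,2) → blocked by [6,10]×[1,3], reject
7. q=(4,9) nearest=3 d=5 new=(4,6) → add node 4 parent=3 cost=6
8. q=(12,6) nearest=2 d=7 new=(7,2) → blocked by [6,10]×[1,3], reject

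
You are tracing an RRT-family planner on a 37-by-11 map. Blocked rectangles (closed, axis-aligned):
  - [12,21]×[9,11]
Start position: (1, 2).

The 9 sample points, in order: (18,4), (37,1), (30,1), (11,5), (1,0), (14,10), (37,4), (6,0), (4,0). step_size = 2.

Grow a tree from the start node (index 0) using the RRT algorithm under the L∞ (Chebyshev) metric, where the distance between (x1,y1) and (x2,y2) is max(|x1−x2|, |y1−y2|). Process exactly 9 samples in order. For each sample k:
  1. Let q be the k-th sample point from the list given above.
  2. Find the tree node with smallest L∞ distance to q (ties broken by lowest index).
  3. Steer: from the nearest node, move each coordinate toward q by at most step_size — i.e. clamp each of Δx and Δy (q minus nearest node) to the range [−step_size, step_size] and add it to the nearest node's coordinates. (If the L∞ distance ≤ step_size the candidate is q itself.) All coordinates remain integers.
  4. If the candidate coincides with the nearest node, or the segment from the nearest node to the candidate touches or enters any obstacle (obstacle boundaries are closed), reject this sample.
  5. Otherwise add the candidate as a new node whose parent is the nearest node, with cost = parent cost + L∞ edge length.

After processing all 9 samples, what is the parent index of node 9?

1. q=(18,4) nearest=0 d=17 new=(3,4) → add node 1 parent=0 cost=2
2. q=(37,1) nearest=1 d=34 new=(5,2) → add node 2 parent=1 cost=4
3. q=(30,1) nearest=2 d=25 new=(7,1) → add node 3 parent=2 cost=6
4. q=(11,5) nearest=3 d=4 new=(9,3) → add node 4 parent=3 cost=8
5. q=(1,0) nearest=0 d=2 new=(1,0) → add node 5 parent=0 cost=2
6. q=(14,10) nearest=4 d=7 new=(11,5) → add node 6 parent=4 cost=10
7. q=(37,4) nearest=6 d=26 new=(13,4) → add node 7 parent=6 cost=12
8. q=(6,0) nearest=3 d=1 new=(6,0) → add node 8 parent=3 cost=7
9. q=(4,0) nearest=2 d=2 new=(4,0) → add node 9 parent=2 cost=6

Parent of node 9: 2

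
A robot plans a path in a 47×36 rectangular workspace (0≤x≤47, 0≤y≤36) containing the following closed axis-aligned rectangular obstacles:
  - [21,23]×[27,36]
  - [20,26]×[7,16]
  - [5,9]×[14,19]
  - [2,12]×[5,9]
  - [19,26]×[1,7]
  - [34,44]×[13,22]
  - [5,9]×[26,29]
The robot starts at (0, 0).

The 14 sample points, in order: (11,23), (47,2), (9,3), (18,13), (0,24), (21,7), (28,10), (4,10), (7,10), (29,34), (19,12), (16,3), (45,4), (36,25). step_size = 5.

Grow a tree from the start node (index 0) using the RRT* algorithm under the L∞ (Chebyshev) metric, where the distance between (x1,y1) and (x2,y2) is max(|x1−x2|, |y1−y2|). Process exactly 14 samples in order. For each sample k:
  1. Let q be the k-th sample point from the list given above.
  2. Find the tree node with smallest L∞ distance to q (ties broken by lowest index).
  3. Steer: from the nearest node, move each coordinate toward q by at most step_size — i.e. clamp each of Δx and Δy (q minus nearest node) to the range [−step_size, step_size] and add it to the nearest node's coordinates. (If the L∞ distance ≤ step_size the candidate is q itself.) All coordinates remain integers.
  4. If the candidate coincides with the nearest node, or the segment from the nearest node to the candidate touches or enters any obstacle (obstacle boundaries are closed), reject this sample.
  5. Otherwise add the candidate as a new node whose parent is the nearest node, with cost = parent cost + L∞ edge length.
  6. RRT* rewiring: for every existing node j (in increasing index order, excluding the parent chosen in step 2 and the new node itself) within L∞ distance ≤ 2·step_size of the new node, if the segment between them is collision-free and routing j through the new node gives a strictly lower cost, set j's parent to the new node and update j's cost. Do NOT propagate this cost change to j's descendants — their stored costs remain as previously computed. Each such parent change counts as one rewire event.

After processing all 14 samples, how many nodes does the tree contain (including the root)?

1. q=(11,23) nearest=0 d=23 new=(5,5) → blocked by [2,12]×[5,9], reject
2. q=(47,2) nearest=0 d=47 new=(5,2) → add node 1 parent=0 cost=5
3. q=(9,3) nearest=1 d=4 new=(9,3) → add node 2 parent=1 cost=9
4. q=(18,13) nearest=2 d=10 new=(14,8) → blocked by [2,12]×[5,9], reject
5. q=(0,24) nearest=2 d=21 new=(4,8) → blocked by [2,12]×[5,9], reject
6. q=(21,7) nearest=2 d=12 new=(14,7) → blocked by [2,12]×[5,9], reject
7. q=(28,10) nearest=2 d=19 new=(14,8) → blocked by [2,12]×[5,9], reject
8. q=(4,10) nearest=2 d=7 new=(4,8) → blocked by [2,12]×[5,9], reject
9. q=(7,10) nearest=2 d=7 new=(7,8) → blocked by [2,12]×[5,9], reject
10. q=(29,34) nearest=2 d=31 new=(14,8) → blocked by [2,12]×[5,9], reject
11. q=(19,12) nearest=2 d=10 new=(14,8) → blocked by [2,12]×[5,9], reject
12. q=(16,3) nearest=2 d=7 new=(14,3) → add node 3 parent=2 cost=14
13. q=(45,4) nearest=3 d=31 new=(19,4) → blocked by [19,26]×[1,7], reject
14. q=(36,25) nearest=3 d=22 new=(19,8) → add node 4 parent=3 cost=19

Node count: 5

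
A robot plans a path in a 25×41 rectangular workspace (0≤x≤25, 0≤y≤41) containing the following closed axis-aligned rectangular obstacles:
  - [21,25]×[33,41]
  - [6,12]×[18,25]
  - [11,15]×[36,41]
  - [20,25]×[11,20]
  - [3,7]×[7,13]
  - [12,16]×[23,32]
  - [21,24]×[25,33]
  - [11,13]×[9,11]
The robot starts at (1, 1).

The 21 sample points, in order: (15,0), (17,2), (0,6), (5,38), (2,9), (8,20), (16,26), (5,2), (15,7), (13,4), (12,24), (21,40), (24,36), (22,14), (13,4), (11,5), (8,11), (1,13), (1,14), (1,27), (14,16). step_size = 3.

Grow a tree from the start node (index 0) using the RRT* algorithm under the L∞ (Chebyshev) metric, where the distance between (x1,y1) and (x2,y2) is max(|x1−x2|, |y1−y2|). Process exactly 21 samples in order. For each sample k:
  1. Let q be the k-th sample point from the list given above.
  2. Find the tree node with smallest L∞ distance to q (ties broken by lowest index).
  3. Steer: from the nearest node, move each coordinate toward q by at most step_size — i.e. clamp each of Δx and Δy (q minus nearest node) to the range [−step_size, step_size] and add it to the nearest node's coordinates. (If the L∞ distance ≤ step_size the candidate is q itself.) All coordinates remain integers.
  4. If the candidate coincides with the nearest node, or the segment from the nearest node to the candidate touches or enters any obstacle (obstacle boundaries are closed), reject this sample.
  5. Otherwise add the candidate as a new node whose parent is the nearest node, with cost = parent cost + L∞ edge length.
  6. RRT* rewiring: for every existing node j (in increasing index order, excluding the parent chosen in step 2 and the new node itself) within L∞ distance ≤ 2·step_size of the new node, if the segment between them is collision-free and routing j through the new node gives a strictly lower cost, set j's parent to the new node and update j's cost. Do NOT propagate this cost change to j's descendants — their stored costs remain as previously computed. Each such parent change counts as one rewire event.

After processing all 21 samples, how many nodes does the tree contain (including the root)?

Node count: 14

1. q=(15,0) nearest=0 d=14 new=(4,0) → add node 1 parent=0 cost=3
2. q=(17,2) nearest=1 d=13 new=(7,2) → add node 2 parent=1 cost=6
3. q=(0,6) nearest=0 d=5 new=(0,4) → add node 3 parent=0 cost=3
4. q=(5,38) nearest=3 d=34 new=(3,7) → blocked by [3,7]×[7,13], reject
5. q=(2,9) nearest=3 d=5 new=(2,7) → add node 4 parent=3 cost=6
6. q=(8,20) nearest=4 d=13 new=(5,10) → blocked by [3,7]×[7,13], reject
7. q=(16,26) nearest=4 d=19 new=(5,10) → blocked by [3,7]×[7,13], reject
8. q=(5,2) nearest=1 d=2 new=(5,2) → add node 5 parent=1 cost=5
9. q=(15,7) nearest=2 d=8 new=(10,5) → add node 6 parent=2 cost=9
10. q=(13,4) nearest=6 d=3 new=(13,4) → add node 7 parent=6 cost=12
11. q=(12,24) nearest=4 d=17 new=(5,10) → blocked by [3,7]×[7,13], reject
12. q=(21,40) nearest=4 d=33 new=(5,10) → blocked by [3,7]×[7,13], reject
13. q=(24,36) nearest=4 d=29 new=(5,10) → blocked by [3,7]×[7,13], reject
14. q=(22,14) nearest=7 d=10 new=(16,7) → add node 8 parent=7 cost=15
15. q=(13,4) nearest=7 d=0 → coincident, reject
16. q=(11,5) nearest=6 d=1 new=(11,5) → add node 9 parent=6 cost=10
17. q=(8,11) nearest=4 d=6 new=(5,10) → blocked by [3,7]×[7,13], reject
18. q=(1,13) nearest=4 d=6 new=(1,10) → add node 10 parent=4 cost=9
19. q=(1,14) nearest=10 d=4 new=(1,13) → add node 11 parent=10 cost=12
20. q=(1,27) nearest=11 d=14 new=(1,16) → add node 12 parent=11 cost=15
21. q=(14,16) nearest=8 d=9 new=(14,10) → add node 13 parent=8 cost=18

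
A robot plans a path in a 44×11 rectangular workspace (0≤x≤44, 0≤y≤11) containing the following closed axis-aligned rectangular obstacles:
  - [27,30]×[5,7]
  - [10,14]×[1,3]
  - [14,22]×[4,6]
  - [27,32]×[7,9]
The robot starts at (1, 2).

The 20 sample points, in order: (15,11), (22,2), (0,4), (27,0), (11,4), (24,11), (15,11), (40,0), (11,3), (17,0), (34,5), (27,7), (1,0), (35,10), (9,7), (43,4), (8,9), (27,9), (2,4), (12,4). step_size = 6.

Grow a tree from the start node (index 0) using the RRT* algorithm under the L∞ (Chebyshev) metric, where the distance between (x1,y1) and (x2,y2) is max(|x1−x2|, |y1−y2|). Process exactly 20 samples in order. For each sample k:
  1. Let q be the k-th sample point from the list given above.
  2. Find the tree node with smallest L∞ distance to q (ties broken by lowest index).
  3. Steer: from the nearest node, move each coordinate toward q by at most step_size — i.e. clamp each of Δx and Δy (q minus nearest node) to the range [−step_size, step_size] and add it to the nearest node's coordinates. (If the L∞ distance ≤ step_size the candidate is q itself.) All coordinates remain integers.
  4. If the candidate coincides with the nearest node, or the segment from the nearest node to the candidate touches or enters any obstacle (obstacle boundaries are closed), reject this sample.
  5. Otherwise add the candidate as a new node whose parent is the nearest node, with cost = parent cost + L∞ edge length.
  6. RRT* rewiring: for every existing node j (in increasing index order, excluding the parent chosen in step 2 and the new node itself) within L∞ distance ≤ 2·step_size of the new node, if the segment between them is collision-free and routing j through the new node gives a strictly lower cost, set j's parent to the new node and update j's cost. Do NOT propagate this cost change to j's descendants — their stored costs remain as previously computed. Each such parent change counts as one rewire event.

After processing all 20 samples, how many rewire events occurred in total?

Rewire events: 1

1. q=(15,11) nearest=0 d=14 new=(7,8) → add node 1 parent=0 cost=6
2. q=(22,2) nearest=1 d=15 new=(13,2) → blocked by [10,14]×[1,3], reject
3. q=(0,4) nearest=0 d=2 new=(0,4) → add node 2 parent=0 cost=2
4. q=(27,0) nearest=1 d=20 new=(13,2) → blocked by [10,14]×[1,3], reject
5. q=(11,4) nearest=1 d=4 new=(11,4) → add node 3 parent=1 cost=10
6. q=(24,11) nearest=3 d=13 new=(17,10) → add node 4 parent=3 cost=16
7. q=(15,11) nearest=4 d=2 new=(15,11) → add node 5 parent=4 cost=18
8. q=(40,0) nearest=4 d=23 new=(23,4) → blocked by [14,22]×[4,6], reject
9. q=(11,3) nearest=3 d=1 new=(11,3) → blocked by [10,14]×[1,3], reject
10. q=(17,0) nearest=3 d=6 new=(17,0) → blocked by [10,14]×[1,3], reject
11. q=(34,5) nearest=4 d=17 new=(23,5) → blocked by [14,22]×[4,6], reject
12. q=(27,7) nearest=4 d=10 new=(23,7) → add node 6 parent=4 cost=22
13. q=(1,0) nearest=0 d=2 new=(1,0) → add node 7 parent=0 cost=2
14. q=(35,10) nearest=6 d=12 new=(29,10) → blocked by [27,32]×[7,9], reject
15. q=(9,7) nearest=1 d=2 new=(9,7) → add node 8 parent=1 cost=8; rewire 5→8 (14<18)
16. q=(43,4) nearest=6 d=20 new=(29,4) → blocked by [27,30]×[5,7], reject
17. q=(8,9) nearest=1 d=1 new=(8,9) → add node 9 parent=1 cost=7
18. q=(27,9) nearest=6 d=4 new=(27,9) → blocked by [27,32]×[7,9], reject
19. q=(2,4) nearest=0 d=2 new=(2,4) → add node 10 parent=0 cost=2
20. q=(12,4) nearest=3 d=1 new=(12,4) → add node 11 parent=3 cost=11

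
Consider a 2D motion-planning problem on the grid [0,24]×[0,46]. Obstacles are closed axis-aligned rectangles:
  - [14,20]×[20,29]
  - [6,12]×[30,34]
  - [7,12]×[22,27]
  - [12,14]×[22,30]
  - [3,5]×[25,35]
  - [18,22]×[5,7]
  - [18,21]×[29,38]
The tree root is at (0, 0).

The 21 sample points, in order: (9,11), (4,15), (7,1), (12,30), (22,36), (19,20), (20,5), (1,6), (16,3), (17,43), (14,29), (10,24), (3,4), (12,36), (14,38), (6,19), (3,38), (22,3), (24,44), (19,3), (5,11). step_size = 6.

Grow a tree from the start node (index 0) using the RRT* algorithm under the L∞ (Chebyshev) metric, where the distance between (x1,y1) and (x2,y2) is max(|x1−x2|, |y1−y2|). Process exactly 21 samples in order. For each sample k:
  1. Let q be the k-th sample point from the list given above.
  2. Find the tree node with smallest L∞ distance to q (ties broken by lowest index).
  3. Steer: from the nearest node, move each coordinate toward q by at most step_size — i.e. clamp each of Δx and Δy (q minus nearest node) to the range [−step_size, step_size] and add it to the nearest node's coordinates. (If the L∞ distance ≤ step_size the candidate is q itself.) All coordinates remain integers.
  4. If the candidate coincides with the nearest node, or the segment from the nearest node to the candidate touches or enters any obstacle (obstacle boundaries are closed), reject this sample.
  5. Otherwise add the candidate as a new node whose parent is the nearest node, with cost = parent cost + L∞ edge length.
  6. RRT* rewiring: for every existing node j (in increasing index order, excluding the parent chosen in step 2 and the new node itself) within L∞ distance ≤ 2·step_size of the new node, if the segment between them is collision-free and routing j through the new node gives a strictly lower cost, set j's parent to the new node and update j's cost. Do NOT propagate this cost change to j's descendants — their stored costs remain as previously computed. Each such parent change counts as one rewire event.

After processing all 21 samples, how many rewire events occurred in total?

1. q=(9,11) nearest=0 d=11 new=(6,6) → add node 1 parent=0 cost=6
2. q=(4,15) nearest=1 d=9 new=(4,12) → add node 2 parent=1 cost=12
3. q=(7,1) nearest=1 d=5 new=(7,1) → add node 3 parent=1 cost=11
4. q=(12,30) nearest=2 d=18 new=(10,18) → add node 4 parent=2 cost=18
5. q=(22,36) nearest=4 d=18 new=(16,24) → blocked by [14,20]×[20,29], reject
6. q=(19,20) nearest=4 d=9 new=(16,20) → blocked by [14,20]×[20,29], reject
7. q=(20,5) nearest=3 d=13 new=(13,5) → add node 5 parent=3 cost=17
8. q=(1,6) nearest=1 d=5 new=(1,6) → add node 6 parent=1 cost=11
9. q=(16,3) nearest=5 d=3 new=(16,3) → add node 7 parent=5 cost=20
10. q=(17,43) nearest=4 d=25 new=(16,24) → blocked by [14,20]×[20,29], reject
11. q=(14,29) nearest=4 d=11 new=(14,24) → blocked by [14,20]×[20,29], reject
12. q=(10,24) nearest=4 d=6 new=(10,24) → blocked by [7,12]×[22,27], reject
13. q=(3,4) nearest=6 d=2 new=(3,4) → add node 8 parent=6 cost=13
14. q=(12,36) nearest=4 d=18 new=(12,24) → blocked by [7,12]×[22,27], reject
15. q=(14,38) nearest=4 d=20 new=(14,24) → blocked by [14,20]×[20,29], reject
16. q=(6,19) nearest=4 d=4 new=(6,19) → add node 9 parent=4 cost=22
17. q=(3,38) nearest=9 d=19 new=(3,25) → blocked by [3,5]×[25,35], reject
18. q=(22,3) nearest=7 d=6 new=(22,3) → add node 10 parent=7 cost=26
19. q=(24,44) nearest=9 d=25 new=(12,25) → blocked by [7,12]×[22,27], reject
20. q=(19,3) nearest=7 d=3 new=(19,3) → add node 11 parent=7 cost=23
21. q=(5,11) nearest=2 d=1 new=(5,11) → add node 12 parent=2 cost=13; rewire 9→12 (21<22)

Rewire events: 1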